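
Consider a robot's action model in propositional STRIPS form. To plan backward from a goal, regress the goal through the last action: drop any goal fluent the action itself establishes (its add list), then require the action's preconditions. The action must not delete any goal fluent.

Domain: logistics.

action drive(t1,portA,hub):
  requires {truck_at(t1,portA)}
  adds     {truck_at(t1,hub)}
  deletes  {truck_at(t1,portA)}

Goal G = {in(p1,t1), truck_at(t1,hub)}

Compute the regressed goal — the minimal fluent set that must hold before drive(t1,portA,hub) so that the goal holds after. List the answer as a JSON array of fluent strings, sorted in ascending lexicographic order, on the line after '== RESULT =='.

Compute (G \ add) ∪ pre:
  G ∩ del = {}  (empty — regression defined)
  G \ add = {in(p1,t1), truck_at(t1,hub)} \ {truck_at(t1,hub)} = {in(p1,t1)}
  ∪ pre   = {in(p1,t1)} ∪ {truck_at(t1,portA)}
          = {in(p1,t1), truck_at(t1,portA)}

== RESULT ==
["in(p1,t1)", "truck_at(t1,portA)"]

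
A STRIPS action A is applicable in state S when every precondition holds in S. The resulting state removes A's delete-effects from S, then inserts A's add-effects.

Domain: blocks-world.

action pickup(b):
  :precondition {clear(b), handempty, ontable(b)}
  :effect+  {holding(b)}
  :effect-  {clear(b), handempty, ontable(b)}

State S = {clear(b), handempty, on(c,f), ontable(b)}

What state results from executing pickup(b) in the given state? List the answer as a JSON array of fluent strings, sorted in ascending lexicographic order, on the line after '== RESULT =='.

Progress:
  pre ⊆ S: {clear(b), handempty, ontable(b)} ⊆ S  — applicable
  S \ del = {on(c,f)}
  ∪ add   = {holding(b), on(c,f)}

== RESULT ==
["holding(b)", "on(c,f)"]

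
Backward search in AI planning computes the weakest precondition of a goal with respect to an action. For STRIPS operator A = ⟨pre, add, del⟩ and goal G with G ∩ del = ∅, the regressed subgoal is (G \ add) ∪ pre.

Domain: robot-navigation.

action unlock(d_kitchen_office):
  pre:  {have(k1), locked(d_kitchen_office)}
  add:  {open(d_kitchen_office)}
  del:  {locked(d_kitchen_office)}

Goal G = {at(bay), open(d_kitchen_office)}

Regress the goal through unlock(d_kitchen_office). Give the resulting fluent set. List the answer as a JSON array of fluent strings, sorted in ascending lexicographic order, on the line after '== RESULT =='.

Regress:
  G ∩ del = {}  (empty — regression defined)
  G \ add = {at(bay), open(d_kitchen_office)} \ {open(d_kitchen_office)} = {at(bay)}
  ∪ pre   = {at(bay)} ∪ {have(k1), locked(d_kitchen_office)}
          = {at(bay), have(k1), locked(d_kitchen_office)}

== RESULT ==
["at(bay)", "have(k1)", "locked(d_kitchen_office)"]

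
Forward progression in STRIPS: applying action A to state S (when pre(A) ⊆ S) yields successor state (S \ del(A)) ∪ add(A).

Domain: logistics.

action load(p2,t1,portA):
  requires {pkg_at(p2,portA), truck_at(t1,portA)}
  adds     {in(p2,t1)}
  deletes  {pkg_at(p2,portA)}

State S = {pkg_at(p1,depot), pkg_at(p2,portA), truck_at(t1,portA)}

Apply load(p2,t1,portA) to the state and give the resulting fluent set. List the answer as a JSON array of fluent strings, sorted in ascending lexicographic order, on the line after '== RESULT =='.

Progress:
  pre ⊆ S: {pkg_at(p2,portA), truck_at(t1,portA)} ⊆ S  — applicable
  S \ del = {pkg_at(p1,depot), truck_at(t1,portA)}
  ∪ add   = {in(p2,t1), pkg_at(p1,depot), truck_at(t1,portA)}

== RESULT ==
["in(p2,t1)", "pkg_at(p1,depot)", "truck_at(t1,portA)"]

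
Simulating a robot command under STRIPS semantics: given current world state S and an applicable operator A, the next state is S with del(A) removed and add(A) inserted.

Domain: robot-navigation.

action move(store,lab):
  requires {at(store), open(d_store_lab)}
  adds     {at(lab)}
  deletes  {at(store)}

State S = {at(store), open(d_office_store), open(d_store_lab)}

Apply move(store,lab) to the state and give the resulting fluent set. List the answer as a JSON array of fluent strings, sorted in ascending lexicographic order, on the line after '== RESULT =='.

Progress:
  pre ⊆ S: {at(store), open(d_store_lab)} ⊆ S  — applicable
  S \ del = {open(d_office_store), open(d_store_lab)}
  ∪ add   = {at(lab), open(d_office_store), open(d_store_lab)}

== RESULT ==
["at(lab)", "open(d_office_store)", "open(d_store_lab)"]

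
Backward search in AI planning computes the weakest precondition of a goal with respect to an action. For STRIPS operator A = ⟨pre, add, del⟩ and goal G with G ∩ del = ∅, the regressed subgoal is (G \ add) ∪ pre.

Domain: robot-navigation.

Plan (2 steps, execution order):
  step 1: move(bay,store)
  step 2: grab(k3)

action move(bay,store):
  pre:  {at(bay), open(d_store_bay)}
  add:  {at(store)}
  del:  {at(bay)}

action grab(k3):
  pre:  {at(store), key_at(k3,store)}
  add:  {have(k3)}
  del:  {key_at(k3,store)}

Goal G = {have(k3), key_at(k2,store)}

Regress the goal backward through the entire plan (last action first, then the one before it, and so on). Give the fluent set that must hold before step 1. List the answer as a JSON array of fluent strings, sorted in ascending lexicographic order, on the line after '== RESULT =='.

Regress step by step:
  through step 2 (grab(k3)): drop {have(k3)}, keep {key_at(k2,store)}, require {at(store), key_at(k3,store)}
    → {at(store), key_at(k2,store), key_at(k3,store)}
  through step 1 (move(bay,store)): drop {at(store)}, keep {key_at(k2,store), key_at(k3,store)}, require {at(bay), open(d_store_bay)}
    → {at(bay), key_at(k2,store), key_at(k3,store), open(d_store_bay)}

== RESULT ==
["at(bay)", "key_at(k2,store)", "key_at(k3,store)", "open(d_store_bay)"]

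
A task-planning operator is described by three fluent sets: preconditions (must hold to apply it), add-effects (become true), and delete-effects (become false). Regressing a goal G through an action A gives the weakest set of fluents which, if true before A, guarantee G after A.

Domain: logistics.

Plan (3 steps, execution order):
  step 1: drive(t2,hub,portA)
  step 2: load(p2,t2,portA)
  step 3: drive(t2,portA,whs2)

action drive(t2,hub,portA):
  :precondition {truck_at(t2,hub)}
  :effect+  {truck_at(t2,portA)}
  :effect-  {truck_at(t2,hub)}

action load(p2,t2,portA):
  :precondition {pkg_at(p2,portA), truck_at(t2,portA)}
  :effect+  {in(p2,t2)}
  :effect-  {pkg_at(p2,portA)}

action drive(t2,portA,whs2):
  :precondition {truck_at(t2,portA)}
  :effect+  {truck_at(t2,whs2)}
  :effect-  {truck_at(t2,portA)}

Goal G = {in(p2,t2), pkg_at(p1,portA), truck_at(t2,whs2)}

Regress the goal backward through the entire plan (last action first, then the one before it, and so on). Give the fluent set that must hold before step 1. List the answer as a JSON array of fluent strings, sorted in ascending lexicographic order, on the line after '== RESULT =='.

Regress step by step:
  through step 3 (drive(t2,portA,whs2)): drop {truck_at(t2,whs2)}, keep {in(p2,t2), pkg_at(p1,portA)}, require {truck_at(t2,portA)}
    → {in(p2,t2), pkg_at(p1,portA), truck_at(t2,portA)}
  through step 2 (load(p2,t2,portA)): drop {in(p2,t2)}, keep {pkg_at(p1,portA), truck_at(t2,portA)}, require {pkg_at(p2,portA), truck_at(t2,portA)}
    → {pkg_at(p1,portA), pkg_at(p2,portA), truck_at(t2,portA)}
  through step 1 (drive(t2,hub,portA)): drop {truck_at(t2,portA)}, keep {pkg_at(p1,portA), pkg_at(p2,portA)}, require {truck_at(t2,hub)}
    → {pkg_at(p1,portA), pkg_at(p2,portA), truck_at(t2,hub)}

== RESULT ==
["pkg_at(p1,portA)", "pkg_at(p2,portA)", "truck_at(t2,hub)"]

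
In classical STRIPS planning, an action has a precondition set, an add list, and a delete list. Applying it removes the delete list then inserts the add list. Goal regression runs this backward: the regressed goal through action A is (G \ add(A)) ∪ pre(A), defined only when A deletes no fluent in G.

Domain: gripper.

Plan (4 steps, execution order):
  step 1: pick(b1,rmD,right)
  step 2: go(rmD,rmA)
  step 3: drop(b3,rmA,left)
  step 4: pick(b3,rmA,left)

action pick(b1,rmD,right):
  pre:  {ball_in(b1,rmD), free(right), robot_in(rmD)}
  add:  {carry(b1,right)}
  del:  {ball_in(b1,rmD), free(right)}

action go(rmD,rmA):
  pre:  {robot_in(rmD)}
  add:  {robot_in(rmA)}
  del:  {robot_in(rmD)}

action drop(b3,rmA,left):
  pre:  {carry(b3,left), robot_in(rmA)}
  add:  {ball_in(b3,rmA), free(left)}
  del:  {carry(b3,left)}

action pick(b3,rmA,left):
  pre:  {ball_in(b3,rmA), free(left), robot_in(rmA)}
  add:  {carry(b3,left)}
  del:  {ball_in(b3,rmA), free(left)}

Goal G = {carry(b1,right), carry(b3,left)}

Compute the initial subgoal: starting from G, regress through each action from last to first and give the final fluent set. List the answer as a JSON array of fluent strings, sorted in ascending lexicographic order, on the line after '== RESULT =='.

Work backward from the goal:
  through step 4 (pick(b3,rmA,left)): drop {carry(b3,left)}, keep {carry(b1,right)}, require {ball_in(b3,rmA), free(left), robot_in(rmA)}
    → {ball_in(b3,rmA), carry(b1,right), free(left), robot_in(rmA)}
  through step 3 (drop(b3,rmA,left)): drop {ball_in(b3,rmA), free(left)}, keep {carry(b1,right), robot_in(rmA)}, require {carry(b3,left), robot_in(rmA)}
    → {carry(b1,right), carry(b3,left), robot_in(rmA)}
  through step 2 (go(rmD,rmA)): drop {robot_in(rmA)}, keep {carry(b1,right), carry(b3,left)}, require {robot_in(rmD)}
    → {carry(b1,right), carry(b3,left), robot_in(rmD)}
  through step 1 (pick(b1,rmD,right)): drop {carry(b1,right)}, keep {carry(b3,left), robot_in(rmD)}, require {ball_in(b1,rmD), free(right), robot_in(rmD)}
    → {ball_in(b1,rmD), carry(b3,left), free(right), robot_in(rmD)}

== RESULT ==
["ball_in(b1,rmD)", "carry(b3,left)", "free(right)", "robot_in(rmD)"]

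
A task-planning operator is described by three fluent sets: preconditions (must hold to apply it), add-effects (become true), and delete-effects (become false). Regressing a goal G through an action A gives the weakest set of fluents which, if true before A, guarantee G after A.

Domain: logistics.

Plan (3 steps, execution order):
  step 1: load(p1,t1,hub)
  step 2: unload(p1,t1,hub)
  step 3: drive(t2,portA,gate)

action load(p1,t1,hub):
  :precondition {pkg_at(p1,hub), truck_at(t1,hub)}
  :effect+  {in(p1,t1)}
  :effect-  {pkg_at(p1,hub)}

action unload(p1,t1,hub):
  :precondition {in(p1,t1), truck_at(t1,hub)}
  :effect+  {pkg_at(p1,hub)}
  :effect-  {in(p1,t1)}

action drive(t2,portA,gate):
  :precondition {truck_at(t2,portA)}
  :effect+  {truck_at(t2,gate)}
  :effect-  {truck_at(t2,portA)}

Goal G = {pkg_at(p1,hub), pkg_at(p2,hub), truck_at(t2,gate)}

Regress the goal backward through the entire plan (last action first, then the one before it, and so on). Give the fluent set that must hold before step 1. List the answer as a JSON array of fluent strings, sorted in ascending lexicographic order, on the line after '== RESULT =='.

Work backward from the goal:
  through step 3 (drive(t2,portA,gate)): drop {truck_at(t2,gate)}, keep {pkg_at(p1,hub), pkg_at(p2,hub)}, require {truck_at(t2,portA)}
    → {pkg_at(p1,hub), pkg_at(p2,hub), truck_at(t2,portA)}
  through step 2 (unload(p1,t1,hub)): drop {pkg_at(p1,hub)}, keep {pkg_at(p2,hub), truck_at(t2,portA)}, require {in(p1,t1), truck_at(t1,hub)}
    → {in(p1,t1), pkg_at(p2,hub), truck_at(t1,hub), truck_at(t2,portA)}
  through step 1 (load(p1,t1,hub)): drop {in(p1,t1)}, keep {pkg_at(p2,hub), truck_at(t1,hub), truck_at(t2,portA)}, require {pkg_at(p1,hub), truck_at(t1,hub)}
    → {pkg_at(p1,hub), pkg_at(p2,hub), truck_at(t1,hub), truck_at(t2,portA)}

== RESULT ==
["pkg_at(p1,hub)", "pkg_at(p2,hub)", "truck_at(t1,hub)", "truck_at(t2,portA)"]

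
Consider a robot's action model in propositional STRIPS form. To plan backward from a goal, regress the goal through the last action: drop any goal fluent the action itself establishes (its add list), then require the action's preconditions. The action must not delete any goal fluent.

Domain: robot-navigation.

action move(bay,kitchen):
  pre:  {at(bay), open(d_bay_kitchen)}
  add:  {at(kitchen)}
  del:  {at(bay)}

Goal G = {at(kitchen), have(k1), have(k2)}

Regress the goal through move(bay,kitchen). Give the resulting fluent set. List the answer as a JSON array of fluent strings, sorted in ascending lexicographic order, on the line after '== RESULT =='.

Regress:
  G ∩ del = {}  (empty — regression defined)
  G \ add = {at(kitchen), have(k1), have(k2)} \ {at(kitchen)} = {have(k1), have(k2)}
  ∪ pre   = {have(k1), have(k2)} ∪ {at(bay), open(d_bay_kitchen)}
          = {at(bay), have(k1), have(k2), open(d_bay_kitchen)}

== RESULT ==
["at(bay)", "have(k1)", "have(k2)", "open(d_bay_kitchen)"]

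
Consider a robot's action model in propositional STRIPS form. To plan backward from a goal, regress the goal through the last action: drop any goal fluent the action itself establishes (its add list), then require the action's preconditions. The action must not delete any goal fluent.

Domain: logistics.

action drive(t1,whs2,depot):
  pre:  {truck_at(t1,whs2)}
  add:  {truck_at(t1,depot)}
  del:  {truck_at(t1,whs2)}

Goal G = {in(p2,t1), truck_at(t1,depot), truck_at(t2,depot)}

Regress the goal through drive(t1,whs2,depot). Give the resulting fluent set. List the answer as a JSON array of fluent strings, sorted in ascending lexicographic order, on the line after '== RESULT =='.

Compute (G \ add) ∪ pre:
  G ∩ del = {}  (empty — regression defined)
  G \ add = {in(p2,t1), truck_at(t1,depot), truck_at(t2,depot)} \ {truck_at(t1,depot)} = {in(p2,t1), truck_at(t2,depot)}
  ∪ pre   = {in(p2,t1), truck_at(t2,depot)} ∪ {truck_at(t1,whs2)}
          = {in(p2,t1), truck_at(t1,whs2), truck_at(t2,depot)}

== RESULT ==
["in(p2,t1)", "truck_at(t1,whs2)", "truck_at(t2,depot)"]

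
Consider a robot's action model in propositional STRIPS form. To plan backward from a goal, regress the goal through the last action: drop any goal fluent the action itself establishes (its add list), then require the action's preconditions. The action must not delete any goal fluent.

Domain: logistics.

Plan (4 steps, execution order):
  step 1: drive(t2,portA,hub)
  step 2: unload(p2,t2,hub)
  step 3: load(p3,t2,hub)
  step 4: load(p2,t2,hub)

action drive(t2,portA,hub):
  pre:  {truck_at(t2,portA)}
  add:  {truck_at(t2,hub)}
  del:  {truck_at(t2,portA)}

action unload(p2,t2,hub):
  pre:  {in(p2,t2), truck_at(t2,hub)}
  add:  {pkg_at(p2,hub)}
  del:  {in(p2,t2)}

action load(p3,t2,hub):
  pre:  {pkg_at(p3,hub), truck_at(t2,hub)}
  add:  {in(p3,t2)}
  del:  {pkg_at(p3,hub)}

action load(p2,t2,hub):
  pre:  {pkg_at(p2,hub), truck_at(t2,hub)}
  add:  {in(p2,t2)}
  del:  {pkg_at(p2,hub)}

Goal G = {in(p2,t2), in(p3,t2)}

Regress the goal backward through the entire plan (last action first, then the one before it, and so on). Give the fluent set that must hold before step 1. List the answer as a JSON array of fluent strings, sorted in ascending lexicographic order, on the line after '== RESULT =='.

Regress step by step:
  through step 4 (load(p2,t2,hub)): drop {in(p2,t2)}, keep {in(p3,t2)}, require {pkg_at(p2,hub), truck_at(t2,hub)}
    → {in(p3,t2), pkg_at(p2,hub), truck_at(t2,hub)}
  through step 3 (load(p3,t2,hub)): drop {in(p3,t2)}, keep {pkg_at(p2,hub), truck_at(t2,hub)}, require {pkg_at(p3,hub), truck_at(t2,hub)}
    → {pkg_at(p2,hub), pkg_at(p3,hub), truck_at(t2,hub)}
  through step 2 (unload(p2,t2,hub)): drop {pkg_at(p2,hub)}, keep {pkg_at(p3,hub), truck_at(t2,hub)}, require {in(p2,t2), truck_at(t2,hub)}
    → {in(p2,t2), pkg_at(p3,hub), truck_at(t2,hub)}
  through step 1 (drive(t2,portA,hub)): drop {truck_at(t2,hub)}, keep {in(p2,t2), pkg_at(p3,hub)}, require {truck_at(t2,portA)}
    → {in(p2,t2), pkg_at(p3,hub), truck_at(t2,portA)}

== RESULT ==
["in(p2,t2)", "pkg_at(p3,hub)", "truck_at(t2,portA)"]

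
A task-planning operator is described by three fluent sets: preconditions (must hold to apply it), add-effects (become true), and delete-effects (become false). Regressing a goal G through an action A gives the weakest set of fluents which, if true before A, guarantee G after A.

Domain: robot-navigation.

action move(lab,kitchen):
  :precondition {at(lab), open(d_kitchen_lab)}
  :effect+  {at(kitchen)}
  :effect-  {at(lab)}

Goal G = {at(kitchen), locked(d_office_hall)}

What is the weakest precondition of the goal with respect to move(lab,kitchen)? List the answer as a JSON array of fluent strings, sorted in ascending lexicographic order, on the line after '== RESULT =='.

Compute (G \ add) ∪ pre:
  G ∩ del = {}  (empty — regression defined)
  G \ add = {at(kitchen), locked(d_office_hall)} \ {at(kitchen)} = {locked(d_office_hall)}
  ∪ pre   = {locked(d_office_hall)} ∪ {at(lab), open(d_kitchen_lab)}
          = {at(lab), locked(d_office_hall), open(d_kitchen_lab)}

== RESULT ==
["at(lab)", "locked(d_office_hall)", "open(d_kitchen_lab)"]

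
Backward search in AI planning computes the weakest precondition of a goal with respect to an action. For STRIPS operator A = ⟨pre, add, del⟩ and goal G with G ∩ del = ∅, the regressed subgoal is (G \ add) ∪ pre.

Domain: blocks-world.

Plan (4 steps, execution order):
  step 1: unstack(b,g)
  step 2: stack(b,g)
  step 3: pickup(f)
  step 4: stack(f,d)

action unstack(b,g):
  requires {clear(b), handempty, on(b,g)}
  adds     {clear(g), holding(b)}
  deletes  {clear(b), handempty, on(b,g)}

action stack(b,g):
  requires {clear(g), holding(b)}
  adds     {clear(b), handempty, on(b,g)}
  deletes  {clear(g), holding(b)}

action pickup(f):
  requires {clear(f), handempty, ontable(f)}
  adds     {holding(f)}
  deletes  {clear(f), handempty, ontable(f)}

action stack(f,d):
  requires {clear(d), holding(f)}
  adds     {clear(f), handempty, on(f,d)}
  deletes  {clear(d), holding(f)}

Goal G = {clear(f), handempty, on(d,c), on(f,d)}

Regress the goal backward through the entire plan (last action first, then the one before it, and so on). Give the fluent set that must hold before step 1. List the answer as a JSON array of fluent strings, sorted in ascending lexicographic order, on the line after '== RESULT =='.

Work backward from the goal:
  through step 4 (stack(f,d)): drop {clear(f), handempty, on(f,d)}, keep {on(d,c)}, require {clear(d), holding(f)}
    → {clear(d), holding(f), on(d,c)}
  through step 3 (pickup(f)): drop {holding(f)}, keep {clear(d), on(d,c)}, require {clear(f), handempty, ontable(f)}
    → {clear(d), clear(f), handempty, on(d,c), ontable(f)}
  through step 2 (stack(b,g)): drop {handempty}, keep {clear(d), clear(f), on(d,c), ontable(f)}, require {clear(g), holding(b)}
    → {clear(d), clear(f), clear(g), holding(b), on(d,c), ontable(f)}
  through step 1 (unstack(b,g)): drop {clear(g), holding(b)}, keep {clear(d), clear(f), on(d,c), ontable(f)}, require {clear(b), handempty, on(b,g)}
    → {clear(b), clear(d), clear(f), handempty, on(b,g), on(d,c), ontable(f)}

== RESULT ==
["clear(b)", "clear(d)", "clear(f)", "handempty", "on(b,g)", "on(d,c)", "ontable(f)"]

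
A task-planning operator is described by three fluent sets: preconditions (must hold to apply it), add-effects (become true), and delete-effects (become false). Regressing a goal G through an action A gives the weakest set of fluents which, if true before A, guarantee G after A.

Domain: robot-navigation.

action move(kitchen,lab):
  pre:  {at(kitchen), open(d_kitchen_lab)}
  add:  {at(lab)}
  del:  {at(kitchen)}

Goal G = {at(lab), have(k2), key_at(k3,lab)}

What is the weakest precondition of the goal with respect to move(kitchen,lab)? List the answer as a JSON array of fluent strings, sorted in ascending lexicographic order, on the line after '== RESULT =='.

Regress:
  G ∩ del = {}  (empty — regression defined)
  G \ add = {at(lab), have(k2), key_at(k3,lab)} \ {at(lab)} = {have(k2), key_at(k3,lab)}
  ∪ pre   = {have(k2), key_at(k3,lab)} ∪ {at(kitchen), open(d_kitchen_lab)}
          = {at(kitchen), have(k2), key_at(k3,lab), open(d_kitchen_lab)}

== RESULT ==
["at(kitchen)", "have(k2)", "key_at(k3,lab)", "open(d_kitchen_lab)"]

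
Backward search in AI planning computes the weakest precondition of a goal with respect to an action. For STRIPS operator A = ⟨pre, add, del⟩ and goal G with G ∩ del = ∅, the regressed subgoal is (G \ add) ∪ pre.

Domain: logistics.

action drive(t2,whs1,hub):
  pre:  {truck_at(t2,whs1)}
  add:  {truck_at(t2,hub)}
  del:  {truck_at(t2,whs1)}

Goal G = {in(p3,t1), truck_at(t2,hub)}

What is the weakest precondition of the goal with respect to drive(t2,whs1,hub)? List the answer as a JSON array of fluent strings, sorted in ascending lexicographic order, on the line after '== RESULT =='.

Compute (G \ add) ∪ pre:
  G ∩ del = {}  (empty — regression defined)
  G \ add = {in(p3,t1), truck_at(t2,hub)} \ {truck_at(t2,hub)} = {in(p3,t1)}
  ∪ pre   = {in(p3,t1)} ∪ {truck_at(t2,whs1)}
          = {in(p3,t1), truck_at(t2,whs1)}

== RESULT ==
["in(p3,t1)", "truck_at(t2,whs1)"]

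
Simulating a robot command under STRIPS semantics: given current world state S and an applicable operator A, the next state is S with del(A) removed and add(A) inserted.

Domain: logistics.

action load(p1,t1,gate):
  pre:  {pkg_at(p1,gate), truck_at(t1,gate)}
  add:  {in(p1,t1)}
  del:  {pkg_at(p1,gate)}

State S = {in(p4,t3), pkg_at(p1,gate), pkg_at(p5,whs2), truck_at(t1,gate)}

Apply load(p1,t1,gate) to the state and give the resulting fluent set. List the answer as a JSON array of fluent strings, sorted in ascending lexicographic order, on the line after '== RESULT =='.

Compute (S \ del) ∪ add:
  pre ⊆ S: {pkg_at(p1,gate), truck_at(t1,gate)} ⊆ S  — applicable
  S \ del = {in(p4,t3), pkg_at(p5,whs2), truck_at(t1,gate)}
  ∪ add   = {in(p1,t1), in(p4,t3), pkg_at(p5,whs2), truck_at(t1,gate)}

== RESULT ==
["in(p1,t1)", "in(p4,t3)", "pkg_at(p5,whs2)", "truck_at(t1,gate)"]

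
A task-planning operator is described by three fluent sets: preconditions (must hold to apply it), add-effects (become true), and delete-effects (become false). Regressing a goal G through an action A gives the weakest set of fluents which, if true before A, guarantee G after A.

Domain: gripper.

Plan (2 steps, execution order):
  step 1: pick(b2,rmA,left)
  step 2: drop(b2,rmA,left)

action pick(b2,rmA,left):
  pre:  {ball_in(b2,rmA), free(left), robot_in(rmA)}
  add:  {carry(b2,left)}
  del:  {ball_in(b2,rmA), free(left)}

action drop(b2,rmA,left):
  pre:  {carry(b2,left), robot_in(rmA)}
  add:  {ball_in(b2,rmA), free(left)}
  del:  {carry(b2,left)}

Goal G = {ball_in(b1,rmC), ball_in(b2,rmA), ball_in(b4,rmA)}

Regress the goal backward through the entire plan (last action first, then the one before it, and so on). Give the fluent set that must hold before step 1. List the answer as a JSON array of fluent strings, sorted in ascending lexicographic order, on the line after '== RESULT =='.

Work backward from the goal:
  through step 2 (drop(b2,rmA,left)): drop {ball_in(b2,rmA)}, keep {ball_in(b1,rmC), ball_in(b4,rmA)}, require {carry(b2,left), robot_in(rmA)}
    → {ball_in(b1,rmC), ball_in(b4,rmA), carry(b2,left), robot_in(rmA)}
  through step 1 (pick(b2,rmA,left)): drop {carry(b2,left)}, keep {ball_in(b1,rmC), ball_in(b4,rmA), robot_in(rmA)}, require {ball_in(b2,rmA), free(left), robot_in(rmA)}
    → {ball_in(b1,rmC), ball_in(b2,rmA), ball_in(b4,rmA), free(left), robot_in(rmA)}

== RESULT ==
["ball_in(b1,rmC)", "ball_in(b2,rmA)", "ball_in(b4,rmA)", "free(left)", "robot_in(rmA)"]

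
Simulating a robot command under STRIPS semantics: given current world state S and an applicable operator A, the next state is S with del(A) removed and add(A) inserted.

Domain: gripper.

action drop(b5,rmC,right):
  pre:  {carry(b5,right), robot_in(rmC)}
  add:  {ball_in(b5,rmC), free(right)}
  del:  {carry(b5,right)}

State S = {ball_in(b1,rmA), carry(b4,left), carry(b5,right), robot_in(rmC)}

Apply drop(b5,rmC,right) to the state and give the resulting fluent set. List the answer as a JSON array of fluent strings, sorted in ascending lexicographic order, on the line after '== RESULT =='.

Progress:
  pre ⊆ S: {carry(b5,right), robot_in(rmC)} ⊆ S  — applicable
  S \ del = {ball_in(b1,rmA), carry(b4,left), robot_in(rmC)}
  ∪ add   = {ball_in(b1,rmA), ball_in(b5,rmC), carry(b4,left), free(right), robot_in(rmC)}

== RESULT ==
["ball_in(b1,rmA)", "ball_in(b5,rmC)", "carry(b4,left)", "free(right)", "robot_in(rmC)"]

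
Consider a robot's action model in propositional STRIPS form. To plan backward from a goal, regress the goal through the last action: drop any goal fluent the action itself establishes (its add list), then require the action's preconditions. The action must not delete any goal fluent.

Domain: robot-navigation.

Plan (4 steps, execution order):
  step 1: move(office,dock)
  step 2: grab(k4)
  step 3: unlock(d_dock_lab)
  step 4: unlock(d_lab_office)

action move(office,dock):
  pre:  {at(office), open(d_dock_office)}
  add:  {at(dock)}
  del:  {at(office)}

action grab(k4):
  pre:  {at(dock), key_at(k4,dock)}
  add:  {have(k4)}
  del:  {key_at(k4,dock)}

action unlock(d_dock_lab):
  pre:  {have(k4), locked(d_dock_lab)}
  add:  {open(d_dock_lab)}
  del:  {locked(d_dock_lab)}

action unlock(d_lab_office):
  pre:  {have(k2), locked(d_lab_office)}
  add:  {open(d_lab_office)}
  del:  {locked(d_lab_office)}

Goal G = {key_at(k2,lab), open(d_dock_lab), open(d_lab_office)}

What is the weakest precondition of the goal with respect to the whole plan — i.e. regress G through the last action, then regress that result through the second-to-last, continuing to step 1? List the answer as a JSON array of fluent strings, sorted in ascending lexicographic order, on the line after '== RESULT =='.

Regress step by step:
  through step 4 (unlock(d_lab_office)): drop {open(d_lab_office)}, keep {key_at(k2,lab), open(d_dock_lab)}, require {have(k2), locked(d_lab_office)}
    → {have(k2), key_at(k2,lab), locked(d_lab_office), open(d_dock_lab)}
  through step 3 (unlock(d_dock_lab)): drop {open(d_dock_lab)}, keep {have(k2), key_at(k2,lab), locked(d_lab_office)}, require {have(k4), locked(d_dock_lab)}
    → {have(k2), have(k4), key_at(k2,lab), locked(d_dock_lab), locked(d_lab_office)}
  through step 2 (grab(k4)): drop {have(k4)}, keep {have(k2), key_at(k2,lab), locked(d_dock_lab), locked(d_lab_office)}, require {at(dock), key_at(k4,dock)}
    → {at(dock), have(k2), key_at(k2,lab), key_at(k4,dock), locked(d_dock_lab), locked(d_lab_office)}
  through step 1 (move(office,dock)): drop {at(dock)}, keep {have(k2), key_at(k2,lab), key_at(k4,dock), locked(d_dock_lab), locked(d_lab_office)}, require {at(office), open(d_dock_office)}
    → {at(office), have(k2), key_at(k2,lab), key_at(k4,dock), locked(d_dock_lab), locked(d_lab_office), open(d_dock_office)}

== RESULT ==
["at(office)", "have(k2)", "key_at(k2,lab)", "key_at(k4,dock)", "locked(d_dock_lab)", "locked(d_lab_office)", "open(d_dock_office)"]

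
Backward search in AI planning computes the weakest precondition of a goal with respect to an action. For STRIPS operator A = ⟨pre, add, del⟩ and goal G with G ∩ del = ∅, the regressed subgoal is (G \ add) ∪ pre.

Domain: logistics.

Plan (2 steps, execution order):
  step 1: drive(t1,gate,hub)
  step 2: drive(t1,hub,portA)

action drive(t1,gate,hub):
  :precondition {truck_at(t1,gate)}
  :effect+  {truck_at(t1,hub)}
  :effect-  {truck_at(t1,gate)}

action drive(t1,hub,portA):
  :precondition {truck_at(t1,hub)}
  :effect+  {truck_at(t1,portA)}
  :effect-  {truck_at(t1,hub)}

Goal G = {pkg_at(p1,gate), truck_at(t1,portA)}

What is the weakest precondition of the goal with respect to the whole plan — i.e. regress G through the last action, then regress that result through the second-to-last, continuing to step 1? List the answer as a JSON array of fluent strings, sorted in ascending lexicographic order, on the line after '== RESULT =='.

Work backward from the goal:
  through step 2 (drive(t1,hub,portA)): drop {truck_at(t1,portA)}, keep {pkg_at(p1,gate)}, require {truck_at(t1,hub)}
    → {pkg_at(p1,gate), truck_at(t1,hub)}
  through step 1 (drive(t1,gate,hub)): drop {truck_at(t1,hub)}, keep {pkg_at(p1,gate)}, require {truck_at(t1,gate)}
    → {pkg_at(p1,gate), truck_at(t1,gate)}

== RESULT ==
["pkg_at(p1,gate)", "truck_at(t1,gate)"]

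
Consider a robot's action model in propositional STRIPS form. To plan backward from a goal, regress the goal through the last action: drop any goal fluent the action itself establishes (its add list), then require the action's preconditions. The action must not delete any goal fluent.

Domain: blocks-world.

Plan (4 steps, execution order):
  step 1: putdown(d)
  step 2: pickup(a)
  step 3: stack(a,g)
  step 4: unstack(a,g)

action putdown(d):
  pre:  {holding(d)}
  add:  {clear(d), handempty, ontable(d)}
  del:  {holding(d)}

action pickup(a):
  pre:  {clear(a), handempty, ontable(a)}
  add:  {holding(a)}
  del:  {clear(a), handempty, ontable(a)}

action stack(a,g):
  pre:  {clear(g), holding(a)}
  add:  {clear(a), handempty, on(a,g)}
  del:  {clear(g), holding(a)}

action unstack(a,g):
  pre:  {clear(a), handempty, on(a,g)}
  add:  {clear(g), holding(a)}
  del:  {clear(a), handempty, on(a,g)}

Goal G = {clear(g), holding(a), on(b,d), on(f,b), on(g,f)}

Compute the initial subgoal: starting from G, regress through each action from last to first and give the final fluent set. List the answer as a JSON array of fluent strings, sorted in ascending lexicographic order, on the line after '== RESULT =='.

Work backward from the goal:
  through step 4 (unstack(a,g)): drop {clear(g), holding(a)}, keep {on(b,d), on(f,b), on(g,f)}, require {clear(a), handempty, on(a,g)}
    → {clear(a), handempty, on(a,g), on(b,d), on(f,b), on(g,f)}
  through step 3 (stack(a,g)): drop {clear(a), handempty, on(a,g)}, keep {on(b,d), on(f,b), on(g,f)}, require {clear(g), holding(a)}
    → {clear(g), holding(a), on(b,d), on(f,b), on(g,f)}
  through step 2 (pickup(a)): drop {holding(a)}, keep {clear(g), on(b,d), on(f,b), on(g,f)}, require {clear(a), handempty, ontable(a)}
    → {clear(a), clear(g), handempty, on(b,d), on(f,b), on(g,f), ontable(a)}
  through step 1 (putdown(d)): drop {handempty}, keep {clear(a), clear(g), on(b,d), on(f,b), on(g,f), ontable(a)}, require {holding(d)}
    → {clear(a), clear(g), holding(d), on(b,d), on(f,b), on(g,f), ontable(a)}

== RESULT ==
["clear(a)", "clear(g)", "holding(d)", "on(b,d)", "on(f,b)", "on(g,f)", "ontable(a)"]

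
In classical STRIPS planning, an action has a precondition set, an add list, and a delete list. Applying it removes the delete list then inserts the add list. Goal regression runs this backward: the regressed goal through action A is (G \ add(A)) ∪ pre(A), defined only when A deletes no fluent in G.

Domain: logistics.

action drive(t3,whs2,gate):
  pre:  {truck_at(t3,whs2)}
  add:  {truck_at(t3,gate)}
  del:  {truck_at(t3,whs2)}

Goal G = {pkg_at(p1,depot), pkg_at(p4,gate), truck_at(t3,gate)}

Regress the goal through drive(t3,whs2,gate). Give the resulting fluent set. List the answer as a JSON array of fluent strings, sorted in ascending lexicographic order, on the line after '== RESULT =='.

Compute (G \ add) ∪ pre:
  G ∩ del = {}  (empty — regression defined)
  G \ add = {pkg_at(p1,depot), pkg_at(p4,gate), truck_at(t3,gate)} \ {truck_at(t3,gate)} = {pkg_at(p1,depot), pkg_at(p4,gate)}
  ∪ pre   = {pkg_at(p1,depot), pkg_at(p4,gate)} ∪ {truck_at(t3,whs2)}
          = {pkg_at(p1,depot), pkg_at(p4,gate), truck_at(t3,whs2)}

== RESULT ==
["pkg_at(p1,depot)", "pkg_at(p4,gate)", "truck_at(t3,whs2)"]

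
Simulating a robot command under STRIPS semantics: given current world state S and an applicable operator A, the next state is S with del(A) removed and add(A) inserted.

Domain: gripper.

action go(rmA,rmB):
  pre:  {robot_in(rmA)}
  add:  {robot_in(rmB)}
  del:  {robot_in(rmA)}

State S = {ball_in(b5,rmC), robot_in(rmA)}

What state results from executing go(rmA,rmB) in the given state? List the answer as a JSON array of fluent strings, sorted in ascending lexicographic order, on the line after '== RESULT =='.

Progress:
  pre ⊆ S: {robot_in(rmA)} ⊆ S  — applicable
  S \ del = {ball_in(b5,rmC)}
  ∪ add   = {ball_in(b5,rmC), robot_in(rmB)}

== RESULT ==
["ball_in(b5,rmC)", "robot_in(rmB)"]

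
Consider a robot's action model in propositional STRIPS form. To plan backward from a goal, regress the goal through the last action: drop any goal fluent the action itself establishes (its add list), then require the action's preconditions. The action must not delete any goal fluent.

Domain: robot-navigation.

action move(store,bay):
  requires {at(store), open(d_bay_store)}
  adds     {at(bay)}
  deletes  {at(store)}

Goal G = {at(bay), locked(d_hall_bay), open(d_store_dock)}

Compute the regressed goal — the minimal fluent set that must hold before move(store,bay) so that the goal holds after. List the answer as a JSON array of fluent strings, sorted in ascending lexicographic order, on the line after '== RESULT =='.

Regress:
  G ∩ del = {}  (empty — regression defined)
  G \ add = {at(bay), locked(d_hall_bay), open(d_store_dock)} \ {at(bay)} = {locked(d_hall_bay), open(d_store_dock)}
  ∪ pre   = {locked(d_hall_bay), open(d_store_dock)} ∪ {at(store), open(d_bay_store)}
          = {at(store), locked(d_hall_bay), open(d_bay_store), open(d_store_dock)}

== RESULT ==
["at(store)", "locked(d_hall_bay)", "open(d_bay_store)", "open(d_store_dock)"]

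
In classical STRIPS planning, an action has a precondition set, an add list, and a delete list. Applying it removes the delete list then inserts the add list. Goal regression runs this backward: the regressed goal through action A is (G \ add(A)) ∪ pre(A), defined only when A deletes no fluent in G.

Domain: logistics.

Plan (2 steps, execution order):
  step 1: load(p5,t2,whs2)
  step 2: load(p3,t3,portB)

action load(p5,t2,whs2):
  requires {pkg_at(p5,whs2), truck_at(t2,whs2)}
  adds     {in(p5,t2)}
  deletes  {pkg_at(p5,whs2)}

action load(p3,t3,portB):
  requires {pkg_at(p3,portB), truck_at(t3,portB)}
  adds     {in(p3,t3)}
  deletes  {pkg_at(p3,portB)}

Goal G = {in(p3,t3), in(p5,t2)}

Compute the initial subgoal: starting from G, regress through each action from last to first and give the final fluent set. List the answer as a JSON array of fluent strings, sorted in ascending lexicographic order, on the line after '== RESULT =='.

Work backward from the goal:
  through step 2 (load(p3,t3,portB)): drop {in(p3,t3)}, keep {in(p5,t2)}, require {pkg_at(p3,portB), truck_at(t3,portB)}
    → {in(p5,t2), pkg_at(p3,portB), truck_at(t3,portB)}
  through step 1 (load(p5,t2,whs2)): drop {in(p5,t2)}, keep {pkg_at(p3,portB), truck_at(t3,portB)}, require {pkg_at(p5,whs2), truck_at(t2,whs2)}
    → {pkg_at(p3,portB), pkg_at(p5,whs2), truck_at(t2,whs2), truck_at(t3,portB)}

== RESULT ==
["pkg_at(p3,portB)", "pkg_at(p5,whs2)", "truck_at(t2,whs2)", "truck_at(t3,portB)"]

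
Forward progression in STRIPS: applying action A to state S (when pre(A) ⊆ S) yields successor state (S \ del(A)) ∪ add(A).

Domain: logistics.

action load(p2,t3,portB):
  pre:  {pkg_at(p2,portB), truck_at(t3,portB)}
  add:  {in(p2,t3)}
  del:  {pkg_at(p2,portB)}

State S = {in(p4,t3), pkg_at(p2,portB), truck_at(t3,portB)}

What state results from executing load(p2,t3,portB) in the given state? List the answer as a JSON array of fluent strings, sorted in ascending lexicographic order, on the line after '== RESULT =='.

Compute (S \ del) ∪ add:
  pre ⊆ S: {pkg_at(p2,portB), truck_at(t3,portB)} ⊆ S  — applicable
  S \ del = {in(p4,t3), truck_at(t3,portB)}
  ∪ add   = {in(p2,t3), in(p4,t3), truck_at(t3,portB)}

== RESULT ==
["in(p2,t3)", "in(p4,t3)", "truck_at(t3,portB)"]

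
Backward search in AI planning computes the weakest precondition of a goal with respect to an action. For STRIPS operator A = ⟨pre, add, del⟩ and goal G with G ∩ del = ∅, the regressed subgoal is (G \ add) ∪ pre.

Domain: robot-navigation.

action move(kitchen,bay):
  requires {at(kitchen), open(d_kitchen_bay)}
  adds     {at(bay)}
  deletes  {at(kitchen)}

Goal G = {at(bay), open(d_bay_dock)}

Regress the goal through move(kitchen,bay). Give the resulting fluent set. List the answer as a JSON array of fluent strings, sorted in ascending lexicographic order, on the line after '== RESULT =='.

Regress:
  G ∩ del = {}  (empty — regression defined)
  G \ add = {at(bay), open(d_bay_dock)} \ {at(bay)} = {open(d_bay_dock)}
  ∪ pre   = {open(d_bay_dock)} ∪ {at(kitchen), open(d_kitchen_bay)}
          = {at(kitchen), open(d_bay_dock), open(d_kitchen_bay)}

== RESULT ==
["at(kitchen)", "open(d_bay_dock)", "open(d_kitchen_bay)"]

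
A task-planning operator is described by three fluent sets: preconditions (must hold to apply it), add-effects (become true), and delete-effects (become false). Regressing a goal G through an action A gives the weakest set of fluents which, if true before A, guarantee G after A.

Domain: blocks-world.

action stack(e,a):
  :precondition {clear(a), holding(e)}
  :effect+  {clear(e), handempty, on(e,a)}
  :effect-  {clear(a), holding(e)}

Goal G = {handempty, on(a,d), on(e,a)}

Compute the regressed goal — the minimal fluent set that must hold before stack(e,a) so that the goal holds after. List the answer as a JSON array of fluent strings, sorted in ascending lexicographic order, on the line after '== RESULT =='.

Regress:
  G ∩ del = {}  (empty — regression defined)
  G \ add = {handempty, on(a,d), on(e,a)} \ {clear(e), handempty, on(e,a)} = {on(a,d)}
  ∪ pre   = {on(a,d)} ∪ {clear(a), holding(e)}
          = {clear(a), holding(e), on(a,d)}

== RESULT ==
["clear(a)", "holding(e)", "on(a,d)"]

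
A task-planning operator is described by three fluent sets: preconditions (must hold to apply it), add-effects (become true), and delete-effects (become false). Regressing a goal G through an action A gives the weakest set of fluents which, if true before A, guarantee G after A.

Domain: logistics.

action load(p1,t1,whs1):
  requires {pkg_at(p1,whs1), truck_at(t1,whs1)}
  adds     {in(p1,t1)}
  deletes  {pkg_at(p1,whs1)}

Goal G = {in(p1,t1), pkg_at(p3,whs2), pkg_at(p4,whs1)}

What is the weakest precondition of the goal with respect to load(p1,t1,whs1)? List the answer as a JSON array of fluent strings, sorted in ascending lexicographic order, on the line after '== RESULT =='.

Compute (G \ add) ∪ pre:
  G ∩ del = {}  (empty — regression defined)
  G \ add = {in(p1,t1), pkg_at(p3,whs2), pkg_at(p4,whs1)} \ {in(p1,t1)} = {pkg_at(p3,whs2), pkg_at(p4,whs1)}
  ∪ pre   = {pkg_at(p3,whs2), pkg_at(p4,whs1)} ∪ {pkg_at(p1,whs1), truck_at(t1,whs1)}
          = {pkg_at(p1,whs1), pkg_at(p3,whs2), pkg_at(p4,whs1), truck_at(t1,whs1)}

== RESULT ==
["pkg_at(p1,whs1)", "pkg_at(p3,whs2)", "pkg_at(p4,whs1)", "truck_at(t1,whs1)"]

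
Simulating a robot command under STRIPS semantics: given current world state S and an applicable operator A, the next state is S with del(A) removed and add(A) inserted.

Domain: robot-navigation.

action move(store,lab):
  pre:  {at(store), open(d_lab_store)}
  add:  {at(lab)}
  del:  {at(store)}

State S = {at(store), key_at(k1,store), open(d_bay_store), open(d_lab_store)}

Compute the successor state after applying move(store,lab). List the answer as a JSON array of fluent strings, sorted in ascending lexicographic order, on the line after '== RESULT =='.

Compute (S \ del) ∪ add:
  pre ⊆ S: {at(store), open(d_lab_store)} ⊆ S  — applicable
  S \ del = {key_at(k1,store), open(d_bay_store), open(d_lab_store)}
  ∪ add   = {at(lab), key_at(k1,store), open(d_bay_store), open(d_lab_store)}

== RESULT ==
["at(lab)", "key_at(k1,store)", "open(d_bay_store)", "open(d_lab_store)"]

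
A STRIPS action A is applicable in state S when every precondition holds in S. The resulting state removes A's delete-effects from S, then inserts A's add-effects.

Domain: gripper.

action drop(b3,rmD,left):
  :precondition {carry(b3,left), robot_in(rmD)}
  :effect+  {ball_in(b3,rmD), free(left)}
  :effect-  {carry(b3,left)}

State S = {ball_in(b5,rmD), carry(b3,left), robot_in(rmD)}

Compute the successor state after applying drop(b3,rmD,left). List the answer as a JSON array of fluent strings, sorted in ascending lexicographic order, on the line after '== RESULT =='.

Progress:
  pre ⊆ S: {carry(b3,left), robot_in(rmD)} ⊆ S  — applicable
  S \ del = {ball_in(b5,rmD), robot_in(rmD)}
  ∪ add   = {ball_in(b3,rmD), ball_in(b5,rmD), free(left), robot_in(rmD)}

== RESULT ==
["ball_in(b3,rmD)", "ball_in(b5,rmD)", "free(left)", "robot_in(rmD)"]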